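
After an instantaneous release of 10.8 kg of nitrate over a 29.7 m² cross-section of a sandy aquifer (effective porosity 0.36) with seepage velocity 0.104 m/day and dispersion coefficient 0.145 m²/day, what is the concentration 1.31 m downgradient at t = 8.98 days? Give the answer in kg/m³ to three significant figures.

0.243 kg/m³

For an instantaneous plane source, C(x,t) = M/(n_e·A·√(4πDt)) · exp(−(x−vt)²/(4Dt)), with n_e·A the pore (flow) area.
Plume center vt = 0.104 × 8.98 = 0.93392 m, so the well at 1.31 m is 0.37608 m downgradient of the peak.
√(4πDt) = 4.045 m, giving peak height M/(n_e·A·√(4πDt)) = 10.8/(0.36 × 29.7 × 4.045) = 0.2497 kg/m³.
(x−vt)²/(4Dt) = (0.37608)²/(4 × 0.145 × 8.98) = 0.02716; exp(−0.02716) = 0.9732.
C = 0.2497 × 0.9732 = 0.243 kg/m³.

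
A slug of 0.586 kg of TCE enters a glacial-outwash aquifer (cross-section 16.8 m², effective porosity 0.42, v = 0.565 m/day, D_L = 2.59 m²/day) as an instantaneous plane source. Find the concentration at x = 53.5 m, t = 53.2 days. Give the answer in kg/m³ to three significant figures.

For an instantaneous plane source, C(x,t) = M/(n_e·A·√(4πDt)) · exp(−(x−vt)²/(4Dt)), with n_e·A the pore (flow) area.
Plume center vt = 0.565 × 53.2 = 30.058 m, so the well at 53.5 m is 23.442 m downgradient of the peak.
√(4πDt) = 41.61 m, giving peak height M/(n_e·A·√(4πDt)) = 0.586/(0.42 × 16.8 × 41.61) = 0.001996 kg/m³.
(x−vt)²/(4Dt) = (23.442)²/(4 × 2.59 × 53.2) = 0.9971; exp(−0.9971) = 0.3689.
C = 0.001996 × 0.3689 = 0.000736 kg/m³.

0.000736 kg/m³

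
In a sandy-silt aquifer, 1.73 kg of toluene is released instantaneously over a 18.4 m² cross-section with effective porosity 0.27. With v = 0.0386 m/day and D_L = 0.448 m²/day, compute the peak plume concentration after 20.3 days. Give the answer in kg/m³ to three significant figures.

0.0326 kg/m³

The peak of an instantaneous 1D plume sits at x = vt; there the Gaussian factor is 1 and C_max = M/(n_e·A·√(4πDt)), where n_e·A is the pore area the mass is dissolved in.
√(4πDt) = √(4π × 0.448 × 20.3) = 10.69 m, so C_max = 1.73/(0.27 × 18.4 × 10.69) = 0.0326 kg/m³.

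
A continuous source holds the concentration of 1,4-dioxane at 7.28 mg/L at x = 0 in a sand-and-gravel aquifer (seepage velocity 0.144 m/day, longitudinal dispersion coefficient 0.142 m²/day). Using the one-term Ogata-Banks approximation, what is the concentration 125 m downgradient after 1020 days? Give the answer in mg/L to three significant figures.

6.56 mg/L

For a continuous step input, C/C₀ ≈ ½·erfc((x−vt)/(2√(Dt))).
vt = 0.144 × 1020 = 146.88 m and 2√(Dt) = 2√(0.142 × 1020) = 24.07 m.
Argument (x−vt)/(2√(Dt)) = (125 − 146.88)/24.07 = -0.9090; ½·erfc(-0.9090) = 0.9007.
C = 7.28 × 0.9007 = 6.56 mg/L.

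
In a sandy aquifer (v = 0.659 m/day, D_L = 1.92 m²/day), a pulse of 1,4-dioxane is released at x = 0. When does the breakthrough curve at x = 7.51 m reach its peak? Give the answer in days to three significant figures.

7.80 days

For the 1D instantaneous-source solution, setting ∂C/∂t = 0 at fixed x gives v²t² + 2Dt − x² = 0, so t = (√(D² + v²x²) − D)/v².
√(D² + v²x²) = √(1.92² + 0.659² × 7.51²) = 5.308; v² = 0.434281.
t = (5.308 − 1.92)/0.434281 = 7.80 days (vs. the pure-advection estimate x/v = 11.4 d).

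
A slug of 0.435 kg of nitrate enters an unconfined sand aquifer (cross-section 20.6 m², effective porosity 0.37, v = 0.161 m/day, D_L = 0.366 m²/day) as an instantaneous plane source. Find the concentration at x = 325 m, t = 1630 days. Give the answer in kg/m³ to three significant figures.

For an instantaneous plane source, C(x,t) = M/(n_e·A·√(4πDt)) · exp(−(x−vt)²/(4Dt)), with n_e·A the pore (flow) area.
Plume center vt = 0.161 × 1630 = 262.43 m, so the well at 325 m is 62.57 m downgradient of the peak.
√(4πDt) = 86.58 m, giving peak height M/(n_e·A·√(4πDt)) = 0.435/(0.37 × 20.6 × 86.58) = 0.0006592 kg/m³.
(x−vt)²/(4Dt) = (62.57)²/(4 × 0.366 × 1630) = 1.641; exp(−1.641) = 0.1938.
C = 0.0006592 × 0.1938 = 0.000128 kg/m³.

0.000128 kg/m³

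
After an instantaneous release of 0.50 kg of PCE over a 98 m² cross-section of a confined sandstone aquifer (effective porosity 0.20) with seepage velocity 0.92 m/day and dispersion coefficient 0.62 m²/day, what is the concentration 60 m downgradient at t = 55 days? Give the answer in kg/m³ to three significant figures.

For an instantaneous plane source, C(x,t) = M/(n_e·A·√(4πDt)) · exp(−(x−vt)²/(4Dt)), with n_e·A the pore (flow) area.
Plume center vt = 0.92 × 55 = 50.6 m, so the well at 60 m is 9.4 m downgradient of the peak.
√(4πDt) = 20.70 m, giving peak height M/(n_e·A·√(4πDt)) = 0.50/(0.20 × 98 × 20.70) = 0.001232 kg/m³.
(x−vt)²/(4Dt) = (9.4)²/(4 × 0.62 × 55) = 0.6478; exp(−0.6478) = 0.5232.
C = 0.001232 × 0.5232 = 0.000645 kg/m³.

0.000645 kg/m³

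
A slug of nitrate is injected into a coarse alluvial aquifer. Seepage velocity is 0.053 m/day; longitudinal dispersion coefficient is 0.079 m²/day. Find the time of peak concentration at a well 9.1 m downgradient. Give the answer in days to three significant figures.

146 days

For the 1D instantaneous-source solution, setting ∂C/∂t = 0 at fixed x gives v²t² + 2Dt − x² = 0, so t = (√(D² + v²x²) − D)/v².
√(D² + v²x²) = √(0.079² + 0.053² × 9.1²) = 0.4887; v² = 0.002809.
t = (0.4887 − 0.079)/0.002809 = 146 days (vs. the pure-advection estimate x/v = 172 d).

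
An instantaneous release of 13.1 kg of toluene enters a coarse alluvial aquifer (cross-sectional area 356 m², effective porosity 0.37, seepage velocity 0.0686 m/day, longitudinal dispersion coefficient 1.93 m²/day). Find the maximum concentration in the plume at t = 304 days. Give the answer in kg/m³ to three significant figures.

The peak of an instantaneous 1D plume sits at x = vt; there the Gaussian factor is 1 and C_max = M/(n_e·A·√(4πDt)), where n_e·A is the pore area the mass is dissolved in.
√(4πDt) = √(4π × 1.93 × 304) = 85.87 m, so C_max = 13.1/(0.37 × 356 × 85.87) = 0.00116 kg/m³.

0.00116 kg/m³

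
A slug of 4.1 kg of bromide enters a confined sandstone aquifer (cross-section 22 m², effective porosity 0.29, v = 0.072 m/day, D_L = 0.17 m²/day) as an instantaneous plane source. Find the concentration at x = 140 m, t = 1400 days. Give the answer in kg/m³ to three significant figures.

0.00234 kg/m³

For an instantaneous plane source, C(x,t) = M/(n_e·A·√(4πDt)) · exp(−(x−vt)²/(4Dt)), with n_e·A the pore (flow) area.
Plume center vt = 0.072 × 1400 = 100.8 m, so the well at 140 m is 39.2 m downgradient of the peak.
√(4πDt) = 54.69 m, giving peak height M/(n_e·A·√(4πDt)) = 4.1/(0.29 × 22 × 54.69) = 0.01175 kg/m³.
(x−vt)²/(4Dt) = (39.2)²/(4 × 0.17 × 1400) = 1.614; exp(−1.614) = 0.1991.
C = 0.01175 × 0.1991 = 0.00234 kg/m³.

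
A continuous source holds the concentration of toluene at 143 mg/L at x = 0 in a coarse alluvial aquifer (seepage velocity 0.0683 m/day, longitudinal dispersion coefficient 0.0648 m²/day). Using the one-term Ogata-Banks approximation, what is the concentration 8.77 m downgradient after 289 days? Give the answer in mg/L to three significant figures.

138 mg/L

For a continuous step input, C/C₀ ≈ ½·erfc((x−vt)/(2√(Dt))).
vt = 0.0683 × 289 = 19.7387 m and 2√(Dt) = 2√(0.0648 × 289) = 8.655 m.
Argument (x−vt)/(2√(Dt)) = (8.77 − 19.7387)/8.655 = -1.267; ½·erfc(-1.267) = 0.9634.
C = 143 × 0.9634 = 138 mg/L.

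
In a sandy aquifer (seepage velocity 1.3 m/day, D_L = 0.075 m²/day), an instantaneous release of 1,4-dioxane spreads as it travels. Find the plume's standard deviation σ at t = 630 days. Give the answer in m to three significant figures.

9.72 m

Dispersive spreading gives a Gaussian with σ² = 2Dt; advection only shifts the center.
σ = √(2 × 0.075 × 630) = 9.72 m.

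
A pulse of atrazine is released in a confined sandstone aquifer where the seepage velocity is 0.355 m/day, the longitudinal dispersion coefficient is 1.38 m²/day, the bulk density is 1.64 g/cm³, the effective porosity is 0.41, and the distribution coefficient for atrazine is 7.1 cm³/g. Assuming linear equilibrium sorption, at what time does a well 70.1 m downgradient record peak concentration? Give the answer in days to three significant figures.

Retardation factor R = 1 + ρ_b·K_d/n = 1 + 1.64 × 7.1/0.41 = 29.40.
Sorption retards both mechanisms: v_R = v/R = 0.01207 m/day, D_R = D/R = 0.04694 m²/day.
Peak time from v_R²t² + 2D_R t − x² = 0: t = (√(D_R² + v_R²x²) − D_R)/v_R².
√(D_R² + v_R²x²) = √(0.04694² + 0.01207² × 70.1²) = 0.8474; v_R² = 0.0001457.
t = (0.8474 − 0.04694)/0.0001457 = 5490 days.

5490 days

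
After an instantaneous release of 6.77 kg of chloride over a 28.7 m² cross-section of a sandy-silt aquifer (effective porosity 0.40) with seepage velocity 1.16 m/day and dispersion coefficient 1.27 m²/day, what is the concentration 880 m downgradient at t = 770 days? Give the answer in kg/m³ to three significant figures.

For an instantaneous plane source, C(x,t) = M/(n_e·A·√(4πDt)) · exp(−(x−vt)²/(4Dt)), with n_e·A the pore (flow) area.
Plume center vt = 1.16 × 770 = 893.2 m, so the well at 880 m is 13.2 m upgradient of the peak.
√(4πDt) = 110.9 m, giving peak height M/(n_e·A·√(4πDt)) = 6.77/(0.40 × 28.7 × 110.9) = 0.005318 kg/m³.
(x−vt)²/(4Dt) = (-13.2)²/(4 × 1.27 × 770) = 0.04454; exp(−0.04454) = 0.9564.
C = 0.005318 × 0.9564 = 0.00509 kg/m³.

0.00509 kg/m³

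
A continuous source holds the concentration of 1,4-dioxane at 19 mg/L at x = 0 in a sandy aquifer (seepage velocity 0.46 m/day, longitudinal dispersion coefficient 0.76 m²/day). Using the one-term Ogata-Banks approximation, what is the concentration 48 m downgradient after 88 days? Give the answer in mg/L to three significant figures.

4.90 mg/L

For a continuous step input, C/C₀ ≈ ½·erfc((x−vt)/(2√(Dt))).
vt = 0.46 × 88 = 40.48 m and 2√(Dt) = 2√(0.76 × 88) = 16.36 m.
Argument (x−vt)/(2√(Dt)) = (48 − 40.48)/16.36 = 0.4597; ½·erfc(0.4597) = 0.2578.
C = 19 × 0.2578 = 4.90 mg/L.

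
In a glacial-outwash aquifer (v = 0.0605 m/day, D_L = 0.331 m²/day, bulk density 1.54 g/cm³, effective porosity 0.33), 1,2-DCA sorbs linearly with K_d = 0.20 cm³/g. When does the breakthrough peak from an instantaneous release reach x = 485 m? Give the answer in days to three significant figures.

Retardation factor R = 1 + ρ_b·K_d/n = 1 + 1.54 × 0.20/0.33 = 1.933.
Sorption retards both mechanisms: v_R = v/R = 0.03130 m/day, D_R = D/R = 0.1712 m²/day.
Peak time from v_R²t² + 2D_R t − x² = 0: t = (√(D_R² + v_R²x²) − D_R)/v_R².
√(D_R² + v_R²x²) = √(0.1712² + 0.03130² × 485²) = 15.18; v_R² = 0.0009797.
t = (15.18 − 0.1712)/0.0009797 = 15300 days.

15300 days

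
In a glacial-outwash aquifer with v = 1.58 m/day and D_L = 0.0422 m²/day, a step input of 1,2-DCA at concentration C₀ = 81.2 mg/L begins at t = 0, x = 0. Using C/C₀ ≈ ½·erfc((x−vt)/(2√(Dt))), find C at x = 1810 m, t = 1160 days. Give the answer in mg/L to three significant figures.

For a continuous step input, C/C₀ ≈ ½·erfc((x−vt)/(2√(Dt))).
vt = 1.58 × 1160 = 1832.8 m and 2√(Dt) = 2√(0.0422 × 1160) = 13.99 m.
Argument (x−vt)/(2√(Dt)) = (1810 − 1832.8)/13.99 = -1.630; ½·erfc(-1.630) = 0.9894.
C = 81.2 × 0.9894 = 80.3 mg/L.

80.3 mg/L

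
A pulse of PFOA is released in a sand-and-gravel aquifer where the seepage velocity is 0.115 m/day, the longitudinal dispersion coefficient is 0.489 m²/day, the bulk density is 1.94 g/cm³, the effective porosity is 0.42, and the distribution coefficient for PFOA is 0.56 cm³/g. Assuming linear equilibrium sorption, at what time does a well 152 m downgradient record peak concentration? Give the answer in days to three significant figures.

Retardation factor R = 1 + ρ_b·K_d/n = 1 + 1.94 × 0.56/0.42 = 3.587.
Sorption retards both mechanisms: v_R = v/R = 0.03206 m/day, D_R = D/R = 0.1363 m²/day.
Peak time from v_R²t² + 2D_R t − x² = 0: t = (√(D_R² + v_R²x²) − D_R)/v_R².
√(D_R² + v_R²x²) = √(0.1363² + 0.03206² × 152²) = 4.875; v_R² = 0.001028.
t = (4.875 − 0.1363)/0.001028 = 4610 days.

4610 days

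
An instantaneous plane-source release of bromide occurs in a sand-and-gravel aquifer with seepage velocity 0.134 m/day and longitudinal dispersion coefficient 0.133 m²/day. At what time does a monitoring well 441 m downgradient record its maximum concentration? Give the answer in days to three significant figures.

3280 days

For the 1D instantaneous-source solution, setting ∂C/∂t = 0 at fixed x gives v²t² + 2Dt − x² = 0, so t = (√(D² + v²x²) − D)/v².
√(D² + v²x²) = √(0.133² + 0.134² × 441²) = 59.09; v² = 0.017956.
t = (59.09 − 0.133)/0.017956 = 3280 days (vs. the pure-advection estimate x/v = 3290 d).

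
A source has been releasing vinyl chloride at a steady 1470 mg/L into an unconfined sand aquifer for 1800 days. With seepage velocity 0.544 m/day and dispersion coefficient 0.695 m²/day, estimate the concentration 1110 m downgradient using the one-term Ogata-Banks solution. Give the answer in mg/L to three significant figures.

For a continuous step input, C/C₀ ≈ ½·erfc((x−vt)/(2√(Dt))).
vt = 0.544 × 1800 = 979.2 m and 2√(Dt) = 2√(0.695 × 1800) = 70.74 m.
Argument (x−vt)/(2√(Dt)) = (1110 − 979.2)/70.74 = 1.849; ½·erfc(1.849) = 0.004463.
C = 1470 × 0.004463 = 6.56 mg/L.

6.56 mg/L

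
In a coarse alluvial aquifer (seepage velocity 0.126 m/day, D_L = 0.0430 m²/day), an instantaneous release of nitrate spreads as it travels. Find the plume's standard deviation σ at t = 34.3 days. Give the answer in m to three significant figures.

1.72 m

Dispersive spreading gives a Gaussian with σ² = 2Dt; advection only shifts the center.
σ = √(2 × 0.0430 × 34.3) = 1.72 m.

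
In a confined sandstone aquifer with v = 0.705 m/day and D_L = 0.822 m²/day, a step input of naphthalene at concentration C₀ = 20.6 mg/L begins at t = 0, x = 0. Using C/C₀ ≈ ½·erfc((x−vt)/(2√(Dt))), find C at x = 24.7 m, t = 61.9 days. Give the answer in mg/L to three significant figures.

For a continuous step input, C/C₀ ≈ ½·erfc((x−vt)/(2√(Dt))).
vt = 0.705 × 61.9 = 43.6395 m and 2√(Dt) = 2√(0.822 × 61.9) = 14.27 m.
Argument (x−vt)/(2√(Dt)) = (24.7 − 43.6395)/14.27 = -1.327; ½·erfc(-1.327) = 0.9697.
C = 20.6 × 0.9697 = 20.0 mg/L.

20.0 mg/L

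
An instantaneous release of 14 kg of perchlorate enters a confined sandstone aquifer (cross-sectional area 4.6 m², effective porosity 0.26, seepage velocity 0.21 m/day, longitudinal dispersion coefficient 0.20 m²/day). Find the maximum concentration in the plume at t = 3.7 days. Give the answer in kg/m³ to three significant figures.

3.84 kg/m³

The peak of an instantaneous 1D plume sits at x = vt; there the Gaussian factor is 1 and C_max = M/(n_e·A·√(4πDt)), where n_e·A is the pore area the mass is dissolved in.
√(4πDt) = √(4π × 0.20 × 3.7) = 3.049 m, so C_max = 14/(0.26 × 4.6 × 3.049) = 3.84 kg/m³.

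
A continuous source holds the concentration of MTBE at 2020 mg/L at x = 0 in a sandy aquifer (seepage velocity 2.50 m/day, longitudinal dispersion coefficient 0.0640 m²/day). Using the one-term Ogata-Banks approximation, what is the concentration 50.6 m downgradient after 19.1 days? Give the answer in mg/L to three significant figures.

69.0 mg/L

For a continuous step input, C/C₀ ≈ ½·erfc((x−vt)/(2√(Dt))).
vt = 2.50 × 19.1 = 47.75 m and 2√(Dt) = 2√(0.0640 × 19.1) = 2.211 m.
Argument (x−vt)/(2√(Dt)) = (50.6 − 47.75)/2.211 = 1.289; ½·erfc(1.289) = 0.03416.
C = 2020 × 0.03416 = 69.0 mg/L.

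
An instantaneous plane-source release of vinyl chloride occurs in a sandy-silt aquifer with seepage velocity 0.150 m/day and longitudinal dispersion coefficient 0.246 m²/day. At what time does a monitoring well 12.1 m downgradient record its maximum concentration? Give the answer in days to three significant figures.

70.5 days

For the 1D instantaneous-source solution, setting ∂C/∂t = 0 at fixed x gives v²t² + 2Dt − x² = 0, so t = (√(D² + v²x²) − D)/v².
√(D² + v²x²) = √(0.246² + 0.150² × 12.1²) = 1.832; v² = 0.0225.
t = (1.832 − 0.246)/0.0225 = 70.5 days (vs. the pure-advection estimate x/v = 80.7 d).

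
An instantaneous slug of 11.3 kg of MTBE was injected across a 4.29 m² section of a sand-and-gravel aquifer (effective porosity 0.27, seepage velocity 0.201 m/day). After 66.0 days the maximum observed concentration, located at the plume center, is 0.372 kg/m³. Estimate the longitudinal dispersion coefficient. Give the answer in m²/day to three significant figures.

0.829 m²/day

At the plume center C_max = M/(n_e·A·√(4πDt)), so D = M²/(4πt·(n_e·A·C_max)²).
n_e·A·C_max = 0.27 × 4.29 × 0.372 = 0.4309 kg/m.
D = 11.3²/(4π × 66.0 × 0.4309²) = 0.829 m²/day.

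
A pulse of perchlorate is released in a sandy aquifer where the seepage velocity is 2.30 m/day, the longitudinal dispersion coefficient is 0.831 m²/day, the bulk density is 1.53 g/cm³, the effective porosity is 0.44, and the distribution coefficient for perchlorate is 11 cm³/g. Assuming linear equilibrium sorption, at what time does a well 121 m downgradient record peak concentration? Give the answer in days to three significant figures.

Retardation factor R = 1 + ρ_b·K_d/n = 1 + 1.53 × 11/0.44 = 39.25.
Sorption retards both mechanisms: v_R = v/R = 0.05860 m/day, D_R = D/R = 0.02117 m²/day.
Peak time from v_R²t² + 2D_R t − x² = 0: t = (√(D_R² + v_R²x²) − D_R)/v_R².
√(D_R² + v_R²x²) = √(0.02117² + 0.05860² × 121²) = 7.091; v_R² = 0.003434.
t = (7.091 − 0.02117)/0.003434 = 2060 days.

2060 days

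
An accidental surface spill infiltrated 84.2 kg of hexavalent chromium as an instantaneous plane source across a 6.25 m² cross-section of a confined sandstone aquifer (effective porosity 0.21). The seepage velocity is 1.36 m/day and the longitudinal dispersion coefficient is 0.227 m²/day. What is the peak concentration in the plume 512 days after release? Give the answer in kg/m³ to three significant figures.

The peak of an instantaneous 1D plume sits at x = vt; there the Gaussian factor is 1 and C_max = M/(n_e·A·√(4πDt)), where n_e·A is the pore area the mass is dissolved in.
√(4πDt) = √(4π × 0.227 × 512) = 38.22 m, so C_max = 84.2/(0.21 × 6.25 × 38.22) = 1.68 kg/m³.

1.68 kg/m³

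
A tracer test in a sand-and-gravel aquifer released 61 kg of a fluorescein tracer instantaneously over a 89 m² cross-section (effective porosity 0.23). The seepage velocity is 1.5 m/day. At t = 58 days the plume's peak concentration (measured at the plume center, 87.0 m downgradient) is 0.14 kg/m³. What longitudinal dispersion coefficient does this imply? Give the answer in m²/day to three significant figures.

At the plume center C_max = M/(n_e·A·√(4πDt)), so D = M²/(4πt·(n_e·A·C_max)²).
n_e·A·C_max = 0.23 × 89 × 0.14 = 2.866 kg/m.
D = 61²/(4π × 58 × 2.866²) = 0.622 m²/day.

0.622 m²/day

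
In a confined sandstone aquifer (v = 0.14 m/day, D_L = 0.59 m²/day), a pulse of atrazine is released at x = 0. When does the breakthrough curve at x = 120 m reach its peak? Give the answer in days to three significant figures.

For the 1D instantaneous-source solution, setting ∂C/∂t = 0 at fixed x gives v²t² + 2Dt − x² = 0, so t = (√(D² + v²x²) − D)/v².
√(D² + v²x²) = √(0.59² + 0.14² × 120²) = 16.81; v² = 0.0196.
t = (16.81 − 0.59)/0.0196 = 828 days (vs. the pure-advection estimate x/v = 857 d).

828 days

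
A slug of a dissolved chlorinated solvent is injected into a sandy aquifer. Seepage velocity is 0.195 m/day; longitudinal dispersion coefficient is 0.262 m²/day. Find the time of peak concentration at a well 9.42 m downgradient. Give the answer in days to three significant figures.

For the 1D instantaneous-source solution, setting ∂C/∂t = 0 at fixed x gives v²t² + 2Dt − x² = 0, so t = (√(D² + v²x²) − D)/v².
√(D² + v²x²) = √(0.262² + 0.195² × 9.42²) = 1.855; v² = 0.038025.
t = (1.855 − 0.262)/0.038025 = 41.9 days (vs. the pure-advection estimate x/v = 48.3 d).

41.9 days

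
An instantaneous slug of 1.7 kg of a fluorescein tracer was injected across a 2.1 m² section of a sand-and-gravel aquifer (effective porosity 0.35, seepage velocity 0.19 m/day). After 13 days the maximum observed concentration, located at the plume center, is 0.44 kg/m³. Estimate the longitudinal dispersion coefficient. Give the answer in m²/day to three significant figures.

0.169 m²/day

At the plume center C_max = M/(n_e·A·√(4πDt)), so D = M²/(4πt·(n_e·A·C_max)²).
n_e·A·C_max = 0.35 × 2.1 × 0.44 = 0.3234 kg/m.
D = 1.7²/(4π × 13 × 0.3234²) = 0.169 m²/day.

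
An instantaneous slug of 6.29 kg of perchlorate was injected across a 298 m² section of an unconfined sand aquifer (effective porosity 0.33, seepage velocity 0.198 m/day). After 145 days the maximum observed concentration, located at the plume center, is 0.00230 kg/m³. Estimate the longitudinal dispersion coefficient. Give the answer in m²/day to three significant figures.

At the plume center C_max = M/(n_e·A·√(4πDt)), so D = M²/(4πt·(n_e·A·C_max)²).
n_e·A·C_max = 0.33 × 298 × 0.00230 = 0.2262 kg/m.
D = 6.29²/(4π × 145 × 0.2262²) = 0.424 m²/day.

0.424 m²/day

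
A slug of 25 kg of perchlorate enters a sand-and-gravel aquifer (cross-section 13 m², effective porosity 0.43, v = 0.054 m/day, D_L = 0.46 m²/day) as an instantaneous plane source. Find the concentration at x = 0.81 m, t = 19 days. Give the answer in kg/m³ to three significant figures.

For an instantaneous plane source, C(x,t) = M/(n_e·A·√(4πDt)) · exp(−(x−vt)²/(4Dt)), with n_e·A the pore (flow) area.
Plume center vt = 0.054 × 19 = 1.026 m, so the well at 0.81 m is 0.216 m upgradient of the peak.
√(4πDt) = 10.48 m, giving peak height M/(n_e·A·√(4πDt)) = 25/(0.43 × 13 × 10.48) = 0.4267 kg/m³.
(x−vt)²/(4Dt) = (-0.216)²/(4 × 0.46 × 19) = 0.001335; exp(−0.001335) = 0.9987.
C = 0.4267 × 0.9987 = 0.426 kg/m³.

0.426 kg/m³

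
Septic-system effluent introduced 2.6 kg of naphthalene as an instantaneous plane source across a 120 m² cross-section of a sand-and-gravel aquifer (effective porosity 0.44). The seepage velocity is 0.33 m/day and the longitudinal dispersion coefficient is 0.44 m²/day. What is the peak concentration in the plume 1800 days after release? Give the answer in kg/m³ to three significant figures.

The peak of an instantaneous 1D plume sits at x = vt; there the Gaussian factor is 1 and C_max = M/(n_e·A·√(4πDt)), where n_e·A is the pore area the mass is dissolved in.
√(4πDt) = √(4π × 0.44 × 1800) = 99.76 m, so C_max = 2.6/(0.44 × 120 × 99.76) = 0.000494 kg/m³.

0.000494 kg/m³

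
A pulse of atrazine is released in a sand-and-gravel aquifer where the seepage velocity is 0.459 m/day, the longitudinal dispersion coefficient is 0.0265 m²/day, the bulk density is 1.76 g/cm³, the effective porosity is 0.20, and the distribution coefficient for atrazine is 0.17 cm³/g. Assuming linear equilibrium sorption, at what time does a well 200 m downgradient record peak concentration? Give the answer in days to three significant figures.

Retardation factor R = 1 + ρ_b·K_d/n = 1 + 1.76 × 0.17/0.20 = 2.496.
Sorption retards both mechanisms: v_R = v/R = 0.1839 m/day, D_R = D/R = 0.01062 m²/day.
Peak time from v_R²t² + 2D_R t − x² = 0: t = (√(D_R² + v_R²x²) − D_R)/v_R².
√(D_R² + v_R²x²) = √(0.01062² + 0.1839² × 200²) = 36.78; v_R² = 0.03382.
t = (36.78 − 0.01062)/0.03382 = 1090 days.

1090 days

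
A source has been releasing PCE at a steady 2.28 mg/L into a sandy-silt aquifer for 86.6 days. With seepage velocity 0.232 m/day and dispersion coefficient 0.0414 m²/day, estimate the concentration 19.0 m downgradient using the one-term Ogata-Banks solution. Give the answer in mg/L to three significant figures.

For a continuous step input, C/C₀ ≈ ½·erfc((x−vt)/(2√(Dt))).
vt = 0.232 × 86.6 = 20.0912 m and 2√(Dt) = 2√(0.0414 × 86.6) = 3.787 m.
Argument (x−vt)/(2√(Dt)) = (19.0 − 20.0912)/3.787 = -0.2881; ½·erfc(-0.2881) = 0.6582.
C = 2.28 × 0.6582 = 1.50 mg/L.

1.50 mg/L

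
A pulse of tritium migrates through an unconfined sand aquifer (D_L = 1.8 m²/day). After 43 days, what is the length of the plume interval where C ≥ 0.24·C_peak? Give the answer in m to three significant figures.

42.0 m

The plume is Gaussian with σ = √(2Dt) = √(2 × 1.8 × 43) = 12.44 m.
C/C_peak = exp(−Δx²/(2σ²)) = 0.24 ⇒ Δx = σ·√(−2 ln 0.24) = 12.44 × 1.689 = 21.01 m.
Width = 2Δx = 42.0 m.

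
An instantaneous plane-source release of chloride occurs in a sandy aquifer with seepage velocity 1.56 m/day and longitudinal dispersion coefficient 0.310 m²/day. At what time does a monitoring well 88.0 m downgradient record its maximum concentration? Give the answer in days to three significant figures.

56.3 days

For the 1D instantaneous-source solution, setting ∂C/∂t = 0 at fixed x gives v²t² + 2Dt − x² = 0, so t = (√(D² + v²x²) − D)/v².
√(D² + v²x²) = √(0.310² + 1.56² × 88.0²) = 137.3; v² = 2.4336.
t = (137.3 − 0.310)/2.4336 = 56.3 days (vs. the pure-advection estimate x/v = 56.4 d).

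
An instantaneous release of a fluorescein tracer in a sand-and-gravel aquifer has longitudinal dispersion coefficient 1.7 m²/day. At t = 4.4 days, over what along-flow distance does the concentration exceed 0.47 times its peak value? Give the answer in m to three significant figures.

The plume is Gaussian with σ = √(2Dt) = √(2 × 1.7 × 4.4) = 3.868 m.
C/C_peak = exp(−Δx²/(2σ²)) = 0.47 ⇒ Δx = σ·√(−2 ln 0.47) = 3.868 × 1.229 = 4.754 m.
Width = 2Δx = 9.51 m.

9.51 m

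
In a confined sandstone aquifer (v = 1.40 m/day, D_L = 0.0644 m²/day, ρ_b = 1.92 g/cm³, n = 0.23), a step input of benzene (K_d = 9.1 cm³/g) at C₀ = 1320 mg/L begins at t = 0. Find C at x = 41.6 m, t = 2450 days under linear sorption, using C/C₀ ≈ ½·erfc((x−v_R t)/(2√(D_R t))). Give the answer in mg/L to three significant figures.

Retardation factor R = 1 + ρ_b·K_d/n = 1 + 1.92 × 9.1/0.23 = 76.97.
Sorption retards both mechanisms: v_R = v/R = 0.01819 m/day, D_R = D/R = 0.0008367 m²/day.
v_R·t = 0.01819 × 2450 = 44.5655 m; 2√(D_R t) = 2.864 m; argument = (41.6 − 44.5655)/2.864 = -1.035.
C = C₀ × ½·erfc(-1.035) = 1320 × 0.9284 = 1230 mg/L.

1230 mg/L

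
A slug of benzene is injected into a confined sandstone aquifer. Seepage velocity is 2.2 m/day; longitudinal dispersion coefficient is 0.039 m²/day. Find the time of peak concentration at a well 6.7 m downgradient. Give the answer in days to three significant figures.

3.04 days

For the 1D instantaneous-source solution, setting ∂C/∂t = 0 at fixed x gives v²t² + 2Dt − x² = 0, so t = (√(D² + v²x²) − D)/v².
√(D² + v²x²) = √(0.039² + 2.2² × 6.7²) = 14.74; v² = 4.84.
t = (14.74 − 0.039)/4.84 = 3.04 days (vs. the pure-advection estimate x/v = 3.05 d).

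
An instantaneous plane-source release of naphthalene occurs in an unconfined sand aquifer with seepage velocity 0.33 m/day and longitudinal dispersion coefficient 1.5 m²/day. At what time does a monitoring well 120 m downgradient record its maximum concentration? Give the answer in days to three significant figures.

For the 1D instantaneous-source solution, setting ∂C/∂t = 0 at fixed x gives v²t² + 2Dt − x² = 0, so t = (√(D² + v²x²) − D)/v².
√(D² + v²x²) = √(1.5² + 0.33² × 120²) = 39.63; v² = 0.1089.
t = (39.63 − 1.5)/0.1089 = 350 days (vs. the pure-advection estimate x/v = 364 d).

350 days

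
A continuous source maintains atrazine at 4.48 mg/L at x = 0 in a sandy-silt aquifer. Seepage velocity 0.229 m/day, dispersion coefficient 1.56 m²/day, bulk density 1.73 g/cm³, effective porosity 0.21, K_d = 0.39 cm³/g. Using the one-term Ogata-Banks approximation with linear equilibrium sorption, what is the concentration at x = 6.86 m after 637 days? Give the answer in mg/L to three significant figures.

4.03 mg/L

Retardation factor R = 1 + ρ_b·K_d/n = 1 + 1.73 × 0.39/0.21 = 4.213.
Sorption retards both mechanisms: v_R = v/R = 0.05436 m/day, D_R = D/R = 0.3703 m²/day.
v_R·t = 0.05436 × 637 = 34.62732 m; 2√(D_R t) = 30.72 m; argument = (6.86 − 34.62732)/30.72 = -0.9039.
C = C₀ × ½·erfc(-0.9039) = 4.48 × 0.8994 = 4.03 mg/L.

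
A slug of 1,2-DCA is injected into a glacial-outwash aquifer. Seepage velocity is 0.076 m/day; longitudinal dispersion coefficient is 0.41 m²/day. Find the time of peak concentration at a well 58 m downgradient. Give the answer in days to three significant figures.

695 days

For the 1D instantaneous-source solution, setting ∂C/∂t = 0 at fixed x gives v²t² + 2Dt − x² = 0, so t = (√(D² + v²x²) − D)/v².
√(D² + v²x²) = √(0.41² + 0.076² × 58²) = 4.427; v² = 0.005776.
t = (4.427 − 0.41)/0.005776 = 695 days (vs. the pure-advection estimate x/v = 763 d).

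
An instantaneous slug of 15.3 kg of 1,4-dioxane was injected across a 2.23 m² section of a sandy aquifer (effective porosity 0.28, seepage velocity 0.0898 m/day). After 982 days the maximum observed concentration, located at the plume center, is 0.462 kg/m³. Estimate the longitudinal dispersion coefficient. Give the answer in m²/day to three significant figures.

At the plume center C_max = M/(n_e·A·√(4πDt)), so D = M²/(4πt·(n_e·A·C_max)²).
n_e·A·C_max = 0.28 × 2.23 × 0.462 = 0.2885 kg/m.
D = 15.3²/(4π × 982 × 0.2885²) = 0.228 m²/day.

0.228 m²/day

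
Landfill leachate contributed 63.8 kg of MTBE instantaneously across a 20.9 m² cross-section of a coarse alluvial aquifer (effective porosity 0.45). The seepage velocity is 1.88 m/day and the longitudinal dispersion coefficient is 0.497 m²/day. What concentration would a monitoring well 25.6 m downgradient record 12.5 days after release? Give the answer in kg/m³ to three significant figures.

0.643 kg/m³

For an instantaneous plane source, C(x,t) = M/(n_e·A·√(4πDt)) · exp(−(x−vt)²/(4Dt)), with n_e·A the pore (flow) area.
Plume center vt = 1.88 × 12.5 = 23.5 m, so the well at 25.6 m is 2.1 m downgradient of the peak.
√(4πDt) = 8.836 m, giving peak height M/(n_e·A·√(4πDt)) = 63.8/(0.45 × 20.9 × 8.836) = 0.7677 kg/m³.
(x−vt)²/(4Dt) = (2.1)²/(4 × 0.497 × 12.5) = 0.1775; exp(−0.1775) = 0.8374.
C = 0.7677 × 0.8374 = 0.643 kg/m³.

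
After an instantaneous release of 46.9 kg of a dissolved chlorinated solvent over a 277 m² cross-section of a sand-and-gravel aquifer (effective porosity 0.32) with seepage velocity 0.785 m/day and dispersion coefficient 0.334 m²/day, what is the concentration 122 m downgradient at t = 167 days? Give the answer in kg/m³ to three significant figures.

0.0138 kg/m³

For an instantaneous plane source, C(x,t) = M/(n_e·A·√(4πDt)) · exp(−(x−vt)²/(4Dt)), with n_e·A the pore (flow) area.
Plume center vt = 0.785 × 167 = 131.095 m, so the well at 122 m is 9.095 m upgradient of the peak.
√(4πDt) = 26.48 m, giving peak height M/(n_e·A·√(4πDt)) = 46.9/(0.32 × 277 × 26.48) = 0.01998 kg/m³.
(x−vt)²/(4Dt) = (-9.095)²/(4 × 0.334 × 167) = 0.3708; exp(−0.3708) = 0.6902.
C = 0.01998 × 0.6902 = 0.0138 kg/m³.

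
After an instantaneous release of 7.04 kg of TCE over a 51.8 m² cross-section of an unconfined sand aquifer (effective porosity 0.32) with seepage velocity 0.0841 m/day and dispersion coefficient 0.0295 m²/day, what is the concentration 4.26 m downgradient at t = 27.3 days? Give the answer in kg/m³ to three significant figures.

0.0403 kg/m³

For an instantaneous plane source, C(x,t) = M/(n_e·A·√(4πDt)) · exp(−(x−vt)²/(4Dt)), with n_e·A the pore (flow) area.
Plume center vt = 0.0841 × 27.3 = 2.29593 m, so the well at 4.26 m is 1.96407 m downgradient of the peak.
√(4πDt) = 3.181 m, giving peak height M/(n_e·A·√(4πDt)) = 7.04/(0.32 × 51.8 × 3.181) = 0.1335 kg/m³.
(x−vt)²/(4Dt) = (1.96407)²/(4 × 0.0295 × 27.3) = 1.197; exp(−1.197) = 0.3021.
C = 0.1335 × 0.3021 = 0.0403 kg/m³.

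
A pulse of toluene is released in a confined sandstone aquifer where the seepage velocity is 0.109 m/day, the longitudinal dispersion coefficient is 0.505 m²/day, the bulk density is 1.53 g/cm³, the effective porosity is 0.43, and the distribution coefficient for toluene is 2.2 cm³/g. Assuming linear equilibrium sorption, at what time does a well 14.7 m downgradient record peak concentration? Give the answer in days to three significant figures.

Retardation factor R = 1 + ρ_b·K_d/n = 1 + 1.53 × 2.2/0.43 = 8.828.
Sorption retards both mechanisms: v_R = v/R = 0.01235 m/day, D_R = D/R = 0.05720 m²/day.
Peak time from v_R²t² + 2D_R t − x² = 0: t = (√(D_R² + v_R²x²) − D_R)/v_R².
√(D_R² + v_R²x²) = √(0.05720² + 0.01235² × 14.7²) = 0.1903; v_R² = 0.0001525.
t = (0.1903 − 0.05720)/0.0001525 = 873 days.

873 days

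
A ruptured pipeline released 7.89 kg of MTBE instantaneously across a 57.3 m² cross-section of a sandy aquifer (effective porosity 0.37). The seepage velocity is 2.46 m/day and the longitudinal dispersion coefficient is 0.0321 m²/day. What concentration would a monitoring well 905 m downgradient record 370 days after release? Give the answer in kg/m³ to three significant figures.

For an instantaneous plane source, C(x,t) = M/(n_e·A·√(4πDt)) · exp(−(x−vt)²/(4Dt)), with n_e·A the pore (flow) area.
Plume center vt = 2.46 × 370 = 910.2 m, so the well at 905 m is 5.2 m upgradient of the peak.
√(4πDt) = 12.22 m, giving peak height M/(n_e·A·√(4πDt)) = 7.89/(0.37 × 57.3 × 12.22) = 0.03045 kg/m³.
(x−vt)²/(4Dt) = (-5.2)²/(4 × 0.0321 × 370) = 0.5692; exp(−0.5692) = 0.5660.
C = 0.03045 × 0.5660 = 0.0172 kg/m³.

0.0172 kg/m³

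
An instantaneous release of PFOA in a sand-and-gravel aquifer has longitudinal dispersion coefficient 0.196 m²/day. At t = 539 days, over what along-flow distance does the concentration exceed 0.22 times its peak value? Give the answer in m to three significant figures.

50.6 m

The plume is Gaussian with σ = √(2Dt) = √(2 × 0.196 × 539) = 14.54 m.
C/C_peak = exp(−Δx²/(2σ²)) = 0.22 ⇒ Δx = σ·√(−2 ln 0.22) = 14.54 × 1.740 = 25.30 m.
Width = 2Δx = 50.6 m.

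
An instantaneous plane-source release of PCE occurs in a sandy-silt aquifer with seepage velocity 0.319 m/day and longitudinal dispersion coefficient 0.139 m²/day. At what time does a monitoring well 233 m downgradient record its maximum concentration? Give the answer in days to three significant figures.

For the 1D instantaneous-source solution, setting ∂C/∂t = 0 at fixed x gives v²t² + 2Dt − x² = 0, so t = (√(D² + v²x²) − D)/v².
√(D² + v²x²) = √(0.139² + 0.319² × 233²) = 74.33; v² = 0.101761.
t = (74.33 − 0.139)/0.101761 = 729 days (vs. the pure-advection estimate x/v = 730 d).

729 days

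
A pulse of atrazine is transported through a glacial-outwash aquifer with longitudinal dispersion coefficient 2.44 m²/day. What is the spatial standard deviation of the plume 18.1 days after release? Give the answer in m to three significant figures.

9.40 m

Dispersive spreading gives a Gaussian with σ² = 2Dt; advection only shifts the center.
σ = √(2 × 2.44 × 18.1) = 9.40 m.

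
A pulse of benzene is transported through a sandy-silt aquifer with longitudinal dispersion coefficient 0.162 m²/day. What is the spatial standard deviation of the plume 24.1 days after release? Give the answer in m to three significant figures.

Dispersive spreading gives a Gaussian with σ² = 2Dt; advection only shifts the center.
σ = √(2 × 0.162 × 24.1) = 2.79 m.

2.79 m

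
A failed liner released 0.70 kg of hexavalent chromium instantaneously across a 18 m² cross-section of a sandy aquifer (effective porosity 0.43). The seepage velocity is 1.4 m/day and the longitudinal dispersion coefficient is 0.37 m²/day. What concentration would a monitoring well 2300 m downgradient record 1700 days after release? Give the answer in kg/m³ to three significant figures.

7.99e-05 kg/m³

For an instantaneous plane source, C(x,t) = M/(n_e·A·√(4πDt)) · exp(−(x−vt)²/(4Dt)), with n_e·A the pore (flow) area.
Plume center vt = 1.4 × 1700 = 2380 m, so the well at 2300 m is 80 m upgradient of the peak.
√(4πDt) = 88.91 m, giving peak height M/(n_e·A·√(4πDt)) = 0.70/(0.43 × 18 × 88.91) = 0.001017 kg/m³.
(x−vt)²/(4Dt) = (-80)²/(4 × 0.37 × 1700) = 2.544; exp(−2.544) = 0.07855.
C = 0.001017 × 0.07855 = 7.99e-05 kg/m³.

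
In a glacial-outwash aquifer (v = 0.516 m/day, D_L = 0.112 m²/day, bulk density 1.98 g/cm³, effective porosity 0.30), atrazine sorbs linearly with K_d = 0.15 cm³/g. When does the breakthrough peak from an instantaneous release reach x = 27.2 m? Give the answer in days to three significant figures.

104 days

Retardation factor R = 1 + ρ_b·K_d/n = 1 + 1.98 × 0.15/0.30 = 1.990.
Sorption retards both mechanisms: v_R = v/R = 0.2593 m/day, D_R = D/R = 0.05628 m²/day.
Peak time from v_R²t² + 2D_R t − x² = 0: t = (√(D_R² + v_R²x²) − D_R)/v_R².
√(D_R² + v_R²x²) = √(0.05628² + 0.2593² × 27.2²) = 7.053; v_R² = 0.06724.
t = (7.053 − 0.05628)/0.06724 = 104 days.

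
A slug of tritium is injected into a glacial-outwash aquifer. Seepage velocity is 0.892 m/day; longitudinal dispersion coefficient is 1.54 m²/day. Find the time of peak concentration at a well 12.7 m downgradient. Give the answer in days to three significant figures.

12.4 days

For the 1D instantaneous-source solution, setting ∂C/∂t = 0 at fixed x gives v²t² + 2Dt − x² = 0, so t = (√(D² + v²x²) − D)/v².
√(D² + v²x²) = √(1.54² + 0.892² × 12.7²) = 11.43; v² = 0.795664.
t = (11.43 − 1.54)/0.795664 = 12.4 days (vs. the pure-advection estimate x/v = 14.2 d).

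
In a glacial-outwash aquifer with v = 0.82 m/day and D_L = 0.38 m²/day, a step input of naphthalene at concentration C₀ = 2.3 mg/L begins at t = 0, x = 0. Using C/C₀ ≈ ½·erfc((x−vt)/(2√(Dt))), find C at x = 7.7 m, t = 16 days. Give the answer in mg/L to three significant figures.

2.16 mg/L

For a continuous step input, C/C₀ ≈ ½·erfc((x−vt)/(2√(Dt))).
vt = 0.82 × 16 = 13.12 m and 2√(Dt) = 2√(0.38 × 16) = 4.932 m.
Argument (x−vt)/(2√(Dt)) = (7.7 − 13.12)/4.932 = -1.099; ½·erfc(-1.099) = 0.9399.
C = 2.3 × 0.9399 = 2.16 mg/L.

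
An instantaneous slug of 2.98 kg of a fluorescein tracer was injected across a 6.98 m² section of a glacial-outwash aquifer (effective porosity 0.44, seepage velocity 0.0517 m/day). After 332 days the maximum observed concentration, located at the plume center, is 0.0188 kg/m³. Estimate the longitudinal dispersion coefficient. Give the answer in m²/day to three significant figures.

At the plume center C_max = M/(n_e·A·√(4πDt)), so D = M²/(4πt·(n_e·A·C_max)²).
n_e·A·C_max = 0.44 × 6.98 × 0.0188 = 0.05774 kg/m.
D = 2.98²/(4π × 332 × 0.05774²) = 0.638 m²/day.

0.638 m²/day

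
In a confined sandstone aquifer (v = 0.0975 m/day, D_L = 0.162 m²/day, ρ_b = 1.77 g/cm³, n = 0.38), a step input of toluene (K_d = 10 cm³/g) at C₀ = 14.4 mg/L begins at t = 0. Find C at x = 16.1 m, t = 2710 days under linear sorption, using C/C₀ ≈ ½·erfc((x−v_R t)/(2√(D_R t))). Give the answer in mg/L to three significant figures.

0.101 mg/L

Retardation factor R = 1 + ρ_b·K_d/n = 1 + 1.77 × 10/0.38 = 47.58.
Sorption retards both mechanisms: v_R = v/R = 0.002049 m/day, D_R = D/R = 0.003405 m²/day.
v_R·t = 0.002049 × 2710 = 5.55279 m; 2√(D_R t) = 6.075 m; argument = (16.1 − 5.55279)/6.075 = 1.736.
C = C₀ × ½·erfc(1.736) = 14.4 × 0.007043 = 0.101 mg/L.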